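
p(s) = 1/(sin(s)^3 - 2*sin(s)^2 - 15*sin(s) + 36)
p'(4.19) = -0.00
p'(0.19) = 0.01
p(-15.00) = 0.02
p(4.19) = 0.02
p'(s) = (-3*sin(s)^2*cos(s) + 4*sin(s)*cos(s) + 15*cos(s))/(sin(s)^3 - 2*sin(s)^2 - 15*sin(s) + 36)^2 = -(3*sin(s) + 5)*cos(s)/((sin(s) - 3)^3*(sin(s) + 4)^2)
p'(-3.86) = -0.02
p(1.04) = 0.05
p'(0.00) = 0.01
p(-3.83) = 0.04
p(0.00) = 0.03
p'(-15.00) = 0.00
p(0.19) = 0.03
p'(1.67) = -0.00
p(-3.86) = 0.04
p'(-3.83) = -0.02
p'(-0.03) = 0.01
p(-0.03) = 0.03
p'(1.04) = 0.02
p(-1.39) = 0.02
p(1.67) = 0.05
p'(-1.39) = 0.00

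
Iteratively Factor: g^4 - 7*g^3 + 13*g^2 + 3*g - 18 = (g - 3)*(g^3 - 4*g^2 + g + 6) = (g - 3)*(g + 1)*(g^2 - 5*g + 6) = (g - 3)*(g - 2)*(g + 1)*(g - 3)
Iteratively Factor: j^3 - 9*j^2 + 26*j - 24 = (j - 3)*(j^2 - 6*j + 8) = (j - 4)*(j - 3)*(j - 2)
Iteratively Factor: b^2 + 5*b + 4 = (b + 1)*(b + 4)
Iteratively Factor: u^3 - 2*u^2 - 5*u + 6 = (u + 2)*(u^2 - 4*u + 3) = (u - 3)*(u + 2)*(u - 1)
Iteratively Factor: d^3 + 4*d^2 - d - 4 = (d + 1)*(d^2 + 3*d - 4) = (d + 1)*(d + 4)*(d - 1)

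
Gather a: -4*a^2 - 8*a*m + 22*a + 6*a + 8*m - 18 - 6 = -4*a^2 + a*(28 - 8*m) + 8*m - 24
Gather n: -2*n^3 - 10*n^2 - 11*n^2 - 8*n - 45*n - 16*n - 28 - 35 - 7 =-2*n^3 - 21*n^2 - 69*n - 70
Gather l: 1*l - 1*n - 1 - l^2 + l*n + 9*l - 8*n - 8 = -l^2 + l*(n + 10) - 9*n - 9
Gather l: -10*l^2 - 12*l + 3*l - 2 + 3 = -10*l^2 - 9*l + 1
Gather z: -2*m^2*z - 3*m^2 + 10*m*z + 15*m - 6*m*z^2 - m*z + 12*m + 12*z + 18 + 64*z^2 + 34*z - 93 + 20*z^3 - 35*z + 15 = -3*m^2 + 27*m + 20*z^3 + z^2*(64 - 6*m) + z*(-2*m^2 + 9*m + 11) - 60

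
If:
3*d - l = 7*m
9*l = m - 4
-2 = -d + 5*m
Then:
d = -148/71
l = -38/71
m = -58/71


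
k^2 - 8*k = k*(k - 8)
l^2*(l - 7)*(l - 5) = l^4 - 12*l^3 + 35*l^2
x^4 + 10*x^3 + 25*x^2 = x^2*(x + 5)^2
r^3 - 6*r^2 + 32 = (r - 4)^2*(r + 2)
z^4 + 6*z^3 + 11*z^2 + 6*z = z*(z + 1)*(z + 2)*(z + 3)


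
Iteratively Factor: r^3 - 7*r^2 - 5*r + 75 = (r + 3)*(r^2 - 10*r + 25) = (r - 5)*(r + 3)*(r - 5)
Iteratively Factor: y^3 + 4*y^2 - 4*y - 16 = (y + 2)*(y^2 + 2*y - 8) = (y + 2)*(y + 4)*(y - 2)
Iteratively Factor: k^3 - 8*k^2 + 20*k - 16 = (k - 4)*(k^2 - 4*k + 4) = (k - 4)*(k - 2)*(k - 2)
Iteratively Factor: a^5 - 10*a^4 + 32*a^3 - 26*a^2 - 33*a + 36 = (a - 4)*(a^4 - 6*a^3 + 8*a^2 + 6*a - 9) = (a - 4)*(a - 1)*(a^3 - 5*a^2 + 3*a + 9) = (a - 4)*(a - 1)*(a + 1)*(a^2 - 6*a + 9) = (a - 4)*(a - 3)*(a - 1)*(a + 1)*(a - 3)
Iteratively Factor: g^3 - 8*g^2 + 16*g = (g)*(g^2 - 8*g + 16) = g*(g - 4)*(g - 4)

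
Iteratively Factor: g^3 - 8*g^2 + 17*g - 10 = (g - 2)*(g^2 - 6*g + 5) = (g - 2)*(g - 1)*(g - 5)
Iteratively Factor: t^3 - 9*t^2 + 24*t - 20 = (t - 5)*(t^2 - 4*t + 4) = (t - 5)*(t - 2)*(t - 2)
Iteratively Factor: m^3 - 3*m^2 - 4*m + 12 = (m - 2)*(m^2 - m - 6) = (m - 2)*(m + 2)*(m - 3)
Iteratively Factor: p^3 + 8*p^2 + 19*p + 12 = (p + 1)*(p^2 + 7*p + 12) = (p + 1)*(p + 3)*(p + 4)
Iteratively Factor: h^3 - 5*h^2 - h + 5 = (h - 5)*(h^2 - 1) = (h - 5)*(h + 1)*(h - 1)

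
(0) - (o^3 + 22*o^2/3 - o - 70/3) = -o^3 - 22*o^2/3 + o + 70/3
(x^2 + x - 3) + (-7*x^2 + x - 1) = -6*x^2 + 2*x - 4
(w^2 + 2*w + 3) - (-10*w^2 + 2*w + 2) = 11*w^2 + 1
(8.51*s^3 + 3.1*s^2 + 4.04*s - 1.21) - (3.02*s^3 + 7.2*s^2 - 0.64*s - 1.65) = 5.49*s^3 - 4.1*s^2 + 4.68*s + 0.44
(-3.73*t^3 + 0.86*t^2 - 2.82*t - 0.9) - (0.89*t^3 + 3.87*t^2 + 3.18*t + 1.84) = -4.62*t^3 - 3.01*t^2 - 6.0*t - 2.74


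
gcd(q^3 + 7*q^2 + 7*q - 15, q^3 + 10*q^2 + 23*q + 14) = 1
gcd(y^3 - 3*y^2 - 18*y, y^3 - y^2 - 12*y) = y^2 + 3*y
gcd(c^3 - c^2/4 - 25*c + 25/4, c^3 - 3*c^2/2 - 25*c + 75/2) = c^2 - 25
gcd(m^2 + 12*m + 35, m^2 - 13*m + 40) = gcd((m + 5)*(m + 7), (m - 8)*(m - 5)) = 1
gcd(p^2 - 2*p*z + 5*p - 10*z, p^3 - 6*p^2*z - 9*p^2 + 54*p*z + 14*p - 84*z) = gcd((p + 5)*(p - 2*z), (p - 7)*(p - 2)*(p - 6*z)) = 1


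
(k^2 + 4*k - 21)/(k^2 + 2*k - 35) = (k - 3)/(k - 5)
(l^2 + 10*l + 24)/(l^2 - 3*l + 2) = (l^2 + 10*l + 24)/(l^2 - 3*l + 2)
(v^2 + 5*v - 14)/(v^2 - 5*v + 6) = (v + 7)/(v - 3)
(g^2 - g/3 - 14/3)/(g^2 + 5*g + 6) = (g - 7/3)/(g + 3)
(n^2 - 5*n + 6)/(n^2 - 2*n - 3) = (n - 2)/(n + 1)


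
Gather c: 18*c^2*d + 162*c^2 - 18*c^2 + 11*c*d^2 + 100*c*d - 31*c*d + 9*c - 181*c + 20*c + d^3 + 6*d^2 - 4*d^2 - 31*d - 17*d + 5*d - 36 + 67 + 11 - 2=c^2*(18*d + 144) + c*(11*d^2 + 69*d - 152) + d^3 + 2*d^2 - 43*d + 40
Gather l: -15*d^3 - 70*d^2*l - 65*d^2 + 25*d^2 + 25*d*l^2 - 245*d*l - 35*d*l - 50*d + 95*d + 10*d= -15*d^3 - 40*d^2 + 25*d*l^2 + 55*d + l*(-70*d^2 - 280*d)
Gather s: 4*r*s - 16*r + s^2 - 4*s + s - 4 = -16*r + s^2 + s*(4*r - 3) - 4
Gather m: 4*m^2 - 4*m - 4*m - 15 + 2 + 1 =4*m^2 - 8*m - 12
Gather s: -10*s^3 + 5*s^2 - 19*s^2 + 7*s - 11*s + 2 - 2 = -10*s^3 - 14*s^2 - 4*s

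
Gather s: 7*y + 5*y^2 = 5*y^2 + 7*y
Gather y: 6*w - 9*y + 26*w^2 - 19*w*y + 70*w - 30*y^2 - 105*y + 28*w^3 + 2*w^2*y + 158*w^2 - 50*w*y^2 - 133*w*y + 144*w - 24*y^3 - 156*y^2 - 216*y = 28*w^3 + 184*w^2 + 220*w - 24*y^3 + y^2*(-50*w - 186) + y*(2*w^2 - 152*w - 330)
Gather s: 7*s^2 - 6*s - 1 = 7*s^2 - 6*s - 1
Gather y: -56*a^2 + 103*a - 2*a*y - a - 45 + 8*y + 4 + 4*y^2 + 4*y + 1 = -56*a^2 + 102*a + 4*y^2 + y*(12 - 2*a) - 40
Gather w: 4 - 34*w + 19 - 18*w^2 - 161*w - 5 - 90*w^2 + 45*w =-108*w^2 - 150*w + 18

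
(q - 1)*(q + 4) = q^2 + 3*q - 4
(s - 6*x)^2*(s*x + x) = s^3*x - 12*s^2*x^2 + s^2*x + 36*s*x^3 - 12*s*x^2 + 36*x^3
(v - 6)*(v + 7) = v^2 + v - 42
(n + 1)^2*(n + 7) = n^3 + 9*n^2 + 15*n + 7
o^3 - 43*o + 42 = (o - 6)*(o - 1)*(o + 7)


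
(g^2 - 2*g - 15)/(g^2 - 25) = (g + 3)/(g + 5)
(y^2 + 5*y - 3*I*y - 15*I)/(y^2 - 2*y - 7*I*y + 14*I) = (y^2 + y*(5 - 3*I) - 15*I)/(y^2 - y*(2 + 7*I) + 14*I)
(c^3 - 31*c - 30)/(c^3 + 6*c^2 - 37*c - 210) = (c + 1)/(c + 7)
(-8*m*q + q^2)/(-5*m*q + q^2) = (8*m - q)/(5*m - q)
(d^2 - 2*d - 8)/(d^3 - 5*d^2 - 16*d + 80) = (d + 2)/(d^2 - d - 20)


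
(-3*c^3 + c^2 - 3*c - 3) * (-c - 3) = 3*c^4 + 8*c^3 + 12*c + 9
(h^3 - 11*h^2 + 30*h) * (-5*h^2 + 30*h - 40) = -5*h^5 + 85*h^4 - 520*h^3 + 1340*h^2 - 1200*h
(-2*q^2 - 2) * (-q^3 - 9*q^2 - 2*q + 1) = 2*q^5 + 18*q^4 + 6*q^3 + 16*q^2 + 4*q - 2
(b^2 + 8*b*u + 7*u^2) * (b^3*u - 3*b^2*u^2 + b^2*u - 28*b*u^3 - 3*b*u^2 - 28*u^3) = b^5*u + 5*b^4*u^2 + b^4*u - 45*b^3*u^3 + 5*b^3*u^2 - 245*b^2*u^4 - 45*b^2*u^3 - 196*b*u^5 - 245*b*u^4 - 196*u^5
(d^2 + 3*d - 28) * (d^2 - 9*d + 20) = d^4 - 6*d^3 - 35*d^2 + 312*d - 560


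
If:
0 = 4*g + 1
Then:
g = -1/4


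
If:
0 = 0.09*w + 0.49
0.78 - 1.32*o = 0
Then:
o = 0.59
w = -5.44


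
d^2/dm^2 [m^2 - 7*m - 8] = 2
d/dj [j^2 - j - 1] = 2*j - 1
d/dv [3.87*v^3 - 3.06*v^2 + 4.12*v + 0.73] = 11.61*v^2 - 6.12*v + 4.12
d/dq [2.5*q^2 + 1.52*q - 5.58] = 5.0*q + 1.52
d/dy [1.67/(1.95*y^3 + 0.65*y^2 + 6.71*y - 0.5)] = (-9.7695*y^2 - 2.171*y - 11.2057)/(1.95*y^3 + 0.65*y^2 + 6.71*y - 0.5)^2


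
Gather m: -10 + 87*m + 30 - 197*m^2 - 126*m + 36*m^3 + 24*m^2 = 36*m^3 - 173*m^2 - 39*m + 20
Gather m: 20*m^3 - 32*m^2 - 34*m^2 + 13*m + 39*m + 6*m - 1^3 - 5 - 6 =20*m^3 - 66*m^2 + 58*m - 12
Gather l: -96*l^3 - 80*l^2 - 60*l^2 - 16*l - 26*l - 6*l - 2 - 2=-96*l^3 - 140*l^2 - 48*l - 4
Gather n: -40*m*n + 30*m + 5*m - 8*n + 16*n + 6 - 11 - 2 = 35*m + n*(8 - 40*m) - 7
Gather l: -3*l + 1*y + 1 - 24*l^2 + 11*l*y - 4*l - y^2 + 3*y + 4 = -24*l^2 + l*(11*y - 7) - y^2 + 4*y + 5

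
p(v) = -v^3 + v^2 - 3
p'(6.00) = -96.00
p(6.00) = -183.00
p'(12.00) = -408.00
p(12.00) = -1587.00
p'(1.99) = -7.90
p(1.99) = -6.92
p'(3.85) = -36.77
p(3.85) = -45.24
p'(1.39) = -3.02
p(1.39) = -3.75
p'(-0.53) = -1.90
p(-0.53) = -2.57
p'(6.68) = -120.51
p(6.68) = -256.46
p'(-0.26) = -0.72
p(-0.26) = -2.91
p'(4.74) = -57.92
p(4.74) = -87.03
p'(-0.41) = -1.32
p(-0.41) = -2.76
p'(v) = -3*v^2 + 2*v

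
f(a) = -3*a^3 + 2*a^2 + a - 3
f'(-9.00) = -764.00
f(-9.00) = 2337.00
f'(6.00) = -299.00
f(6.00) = -573.00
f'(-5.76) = -320.64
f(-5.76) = 630.90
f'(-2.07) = -45.84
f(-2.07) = 30.11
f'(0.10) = 1.31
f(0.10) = -2.88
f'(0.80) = -1.56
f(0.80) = -2.46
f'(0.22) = 1.44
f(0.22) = -2.72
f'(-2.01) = -43.40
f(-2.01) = 27.43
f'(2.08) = -29.62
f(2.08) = -19.26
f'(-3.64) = -132.81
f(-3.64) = 164.54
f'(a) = -9*a^2 + 4*a + 1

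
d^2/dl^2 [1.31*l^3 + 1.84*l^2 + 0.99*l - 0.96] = 7.86*l + 3.68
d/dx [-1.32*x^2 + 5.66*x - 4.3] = 5.66 - 2.64*x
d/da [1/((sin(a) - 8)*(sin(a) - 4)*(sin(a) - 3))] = (-3*sin(a)^2 + 30*sin(a) - 68)*cos(a)/((sin(a) - 8)^2*(sin(a) - 4)^2*(sin(a) - 3)^2)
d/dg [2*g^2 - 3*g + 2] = 4*g - 3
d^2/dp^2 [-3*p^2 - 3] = -6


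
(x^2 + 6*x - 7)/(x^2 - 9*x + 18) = (x^2 + 6*x - 7)/(x^2 - 9*x + 18)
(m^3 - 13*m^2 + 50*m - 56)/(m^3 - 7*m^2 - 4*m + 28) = (m - 4)/(m + 2)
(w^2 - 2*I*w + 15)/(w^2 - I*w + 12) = (w - 5*I)/(w - 4*I)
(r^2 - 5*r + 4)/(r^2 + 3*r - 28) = (r - 1)/(r + 7)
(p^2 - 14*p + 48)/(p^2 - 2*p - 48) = (p - 6)/(p + 6)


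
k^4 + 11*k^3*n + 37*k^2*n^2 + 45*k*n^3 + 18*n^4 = (k + n)^2*(k + 3*n)*(k + 6*n)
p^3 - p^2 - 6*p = p*(p - 3)*(p + 2)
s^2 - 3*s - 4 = (s - 4)*(s + 1)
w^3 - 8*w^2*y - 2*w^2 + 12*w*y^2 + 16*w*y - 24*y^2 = (w - 2)*(w - 6*y)*(w - 2*y)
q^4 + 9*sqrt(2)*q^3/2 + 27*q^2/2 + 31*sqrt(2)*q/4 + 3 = (q + 3*sqrt(2)/2)*(q + 2*sqrt(2))*(sqrt(2)*q/2 + 1/2)*(sqrt(2)*q + 1)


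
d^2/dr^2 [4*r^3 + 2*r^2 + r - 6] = 24*r + 4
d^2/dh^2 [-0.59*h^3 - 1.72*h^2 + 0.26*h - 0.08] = -3.54*h - 3.44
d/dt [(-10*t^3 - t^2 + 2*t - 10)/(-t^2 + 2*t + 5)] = 10*(t^4 - 4*t^3 - 15*t^2 - 3*t + 3)/(t^4 - 4*t^3 - 6*t^2 + 20*t + 25)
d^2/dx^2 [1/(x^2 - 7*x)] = 2*(-x*(x - 7) + (2*x - 7)^2)/(x^3*(x - 7)^3)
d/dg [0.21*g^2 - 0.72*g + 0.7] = 0.42*g - 0.72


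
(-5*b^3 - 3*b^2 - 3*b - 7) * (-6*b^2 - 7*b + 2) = 30*b^5 + 53*b^4 + 29*b^3 + 57*b^2 + 43*b - 14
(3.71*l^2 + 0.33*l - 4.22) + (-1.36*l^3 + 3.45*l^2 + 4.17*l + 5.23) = -1.36*l^3 + 7.16*l^2 + 4.5*l + 1.01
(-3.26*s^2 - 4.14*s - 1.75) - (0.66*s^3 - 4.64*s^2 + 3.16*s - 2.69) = -0.66*s^3 + 1.38*s^2 - 7.3*s + 0.94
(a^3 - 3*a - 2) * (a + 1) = a^4 + a^3 - 3*a^2 - 5*a - 2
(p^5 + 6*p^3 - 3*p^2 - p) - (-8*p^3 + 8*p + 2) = p^5 + 14*p^3 - 3*p^2 - 9*p - 2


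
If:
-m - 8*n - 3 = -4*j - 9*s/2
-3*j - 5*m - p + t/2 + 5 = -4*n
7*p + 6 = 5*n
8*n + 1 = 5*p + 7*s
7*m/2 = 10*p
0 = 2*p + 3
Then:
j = -261/112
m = -30/7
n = -9/10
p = -3/2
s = 13/70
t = -17539/280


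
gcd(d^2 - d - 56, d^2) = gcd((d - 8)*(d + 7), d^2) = 1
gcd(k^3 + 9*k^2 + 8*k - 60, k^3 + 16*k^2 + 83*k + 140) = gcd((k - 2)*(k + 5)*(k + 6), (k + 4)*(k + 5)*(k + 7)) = k + 5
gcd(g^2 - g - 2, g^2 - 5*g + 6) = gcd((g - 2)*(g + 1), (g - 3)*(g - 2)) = g - 2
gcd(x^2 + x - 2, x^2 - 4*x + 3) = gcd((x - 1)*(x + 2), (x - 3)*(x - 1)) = x - 1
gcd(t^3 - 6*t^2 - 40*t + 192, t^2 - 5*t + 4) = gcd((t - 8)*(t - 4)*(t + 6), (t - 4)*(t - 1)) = t - 4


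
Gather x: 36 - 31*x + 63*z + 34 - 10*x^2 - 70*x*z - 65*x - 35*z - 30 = -10*x^2 + x*(-70*z - 96) + 28*z + 40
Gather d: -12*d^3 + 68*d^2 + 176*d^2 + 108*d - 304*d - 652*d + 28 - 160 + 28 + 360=-12*d^3 + 244*d^2 - 848*d + 256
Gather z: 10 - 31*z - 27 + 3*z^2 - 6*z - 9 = 3*z^2 - 37*z - 26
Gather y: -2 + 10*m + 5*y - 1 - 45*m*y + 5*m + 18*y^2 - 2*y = 15*m + 18*y^2 + y*(3 - 45*m) - 3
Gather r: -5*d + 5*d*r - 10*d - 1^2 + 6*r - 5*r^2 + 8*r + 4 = -15*d - 5*r^2 + r*(5*d + 14) + 3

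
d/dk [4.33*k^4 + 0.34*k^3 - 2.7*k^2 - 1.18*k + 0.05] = 17.32*k^3 + 1.02*k^2 - 5.4*k - 1.18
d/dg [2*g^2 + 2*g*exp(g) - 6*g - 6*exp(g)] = 2*g*exp(g) + 4*g - 4*exp(g) - 6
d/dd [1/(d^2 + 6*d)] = 2*(-d - 3)/(d^2*(d + 6)^2)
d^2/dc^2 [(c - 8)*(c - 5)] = 2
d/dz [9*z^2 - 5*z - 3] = 18*z - 5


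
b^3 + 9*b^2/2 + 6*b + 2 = (b + 1/2)*(b + 2)^2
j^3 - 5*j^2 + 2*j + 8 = (j - 4)*(j - 2)*(j + 1)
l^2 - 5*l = l*(l - 5)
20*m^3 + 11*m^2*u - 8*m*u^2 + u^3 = (-5*m + u)*(-4*m + u)*(m + u)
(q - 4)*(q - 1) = q^2 - 5*q + 4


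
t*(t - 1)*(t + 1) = t^3 - t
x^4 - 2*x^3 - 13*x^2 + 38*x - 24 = (x - 3)*(x - 2)*(x - 1)*(x + 4)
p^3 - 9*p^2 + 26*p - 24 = (p - 4)*(p - 3)*(p - 2)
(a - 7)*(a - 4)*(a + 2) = a^3 - 9*a^2 + 6*a + 56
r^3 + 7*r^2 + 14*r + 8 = (r + 1)*(r + 2)*(r + 4)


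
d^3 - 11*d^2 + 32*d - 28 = (d - 7)*(d - 2)^2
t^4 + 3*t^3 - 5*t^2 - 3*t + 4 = (t - 1)^2*(t + 1)*(t + 4)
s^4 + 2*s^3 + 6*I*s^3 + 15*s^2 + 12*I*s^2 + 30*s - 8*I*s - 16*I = (s + 2)*(s - I)^2*(s + 8*I)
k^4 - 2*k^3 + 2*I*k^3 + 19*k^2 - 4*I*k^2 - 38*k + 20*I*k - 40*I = (k - 2)*(k - 4*I)*(k + I)*(k + 5*I)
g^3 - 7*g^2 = g^2*(g - 7)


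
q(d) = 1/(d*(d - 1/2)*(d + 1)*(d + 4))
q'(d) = -1/(d*(d - 1/2)*(d + 1)*(d + 4)^2) - 1/(d*(d - 1/2)*(d + 1)^2*(d + 4)) - 1/(d*(d - 1/2)^2*(d + 1)*(d + 4)) - 1/(d^2*(d - 1/2)*(d + 1)*(d + 4))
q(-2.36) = -0.07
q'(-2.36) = -0.06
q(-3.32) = -0.05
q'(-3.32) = 0.02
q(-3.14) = -0.05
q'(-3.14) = 0.00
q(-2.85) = -0.05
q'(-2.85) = -0.02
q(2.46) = 0.01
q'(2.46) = -0.01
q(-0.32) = 1.52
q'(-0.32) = 3.96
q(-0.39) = 1.31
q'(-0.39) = 2.32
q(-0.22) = 2.14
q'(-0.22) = 9.40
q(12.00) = 0.00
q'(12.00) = 0.00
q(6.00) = 0.00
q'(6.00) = 0.00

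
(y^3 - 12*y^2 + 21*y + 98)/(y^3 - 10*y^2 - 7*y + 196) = (y + 2)/(y + 4)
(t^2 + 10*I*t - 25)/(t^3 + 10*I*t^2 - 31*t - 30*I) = (t + 5*I)/(t^2 + 5*I*t - 6)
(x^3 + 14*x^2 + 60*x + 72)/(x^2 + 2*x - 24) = (x^2 + 8*x + 12)/(x - 4)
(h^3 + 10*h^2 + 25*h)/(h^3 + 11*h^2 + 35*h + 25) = h/(h + 1)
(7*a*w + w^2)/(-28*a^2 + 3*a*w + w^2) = w/(-4*a + w)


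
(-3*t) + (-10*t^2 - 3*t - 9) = -10*t^2 - 6*t - 9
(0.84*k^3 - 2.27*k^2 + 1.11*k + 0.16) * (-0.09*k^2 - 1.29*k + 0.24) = -0.0756*k^5 - 0.8793*k^4 + 3.03*k^3 - 1.9911*k^2 + 0.06*k + 0.0384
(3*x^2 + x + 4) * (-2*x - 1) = -6*x^3 - 5*x^2 - 9*x - 4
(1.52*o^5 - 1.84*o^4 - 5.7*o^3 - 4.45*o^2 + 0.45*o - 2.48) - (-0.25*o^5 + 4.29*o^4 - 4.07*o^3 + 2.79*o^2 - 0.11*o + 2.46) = 1.77*o^5 - 6.13*o^4 - 1.63*o^3 - 7.24*o^2 + 0.56*o - 4.94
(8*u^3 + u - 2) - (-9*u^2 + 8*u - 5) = 8*u^3 + 9*u^2 - 7*u + 3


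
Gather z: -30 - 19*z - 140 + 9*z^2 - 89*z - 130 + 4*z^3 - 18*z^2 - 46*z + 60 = 4*z^3 - 9*z^2 - 154*z - 240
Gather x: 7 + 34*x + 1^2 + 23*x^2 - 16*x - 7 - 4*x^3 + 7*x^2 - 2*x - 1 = -4*x^3 + 30*x^2 + 16*x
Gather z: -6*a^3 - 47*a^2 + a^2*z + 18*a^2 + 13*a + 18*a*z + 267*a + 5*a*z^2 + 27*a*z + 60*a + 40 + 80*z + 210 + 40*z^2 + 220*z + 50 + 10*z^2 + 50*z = -6*a^3 - 29*a^2 + 340*a + z^2*(5*a + 50) + z*(a^2 + 45*a + 350) + 300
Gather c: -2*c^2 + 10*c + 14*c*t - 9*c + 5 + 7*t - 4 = -2*c^2 + c*(14*t + 1) + 7*t + 1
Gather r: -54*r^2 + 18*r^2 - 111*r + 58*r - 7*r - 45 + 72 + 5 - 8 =-36*r^2 - 60*r + 24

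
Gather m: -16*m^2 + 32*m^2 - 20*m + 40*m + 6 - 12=16*m^2 + 20*m - 6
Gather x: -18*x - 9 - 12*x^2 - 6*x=-12*x^2 - 24*x - 9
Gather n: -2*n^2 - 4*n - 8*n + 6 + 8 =-2*n^2 - 12*n + 14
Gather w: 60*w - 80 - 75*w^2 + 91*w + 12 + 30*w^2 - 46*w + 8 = -45*w^2 + 105*w - 60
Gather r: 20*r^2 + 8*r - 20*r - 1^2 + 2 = 20*r^2 - 12*r + 1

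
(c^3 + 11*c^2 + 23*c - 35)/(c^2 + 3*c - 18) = (c^3 + 11*c^2 + 23*c - 35)/(c^2 + 3*c - 18)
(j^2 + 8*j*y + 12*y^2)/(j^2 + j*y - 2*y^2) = (-j - 6*y)/(-j + y)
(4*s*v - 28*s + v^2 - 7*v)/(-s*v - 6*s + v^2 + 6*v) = (-4*s*v + 28*s - v^2 + 7*v)/(s*v + 6*s - v^2 - 6*v)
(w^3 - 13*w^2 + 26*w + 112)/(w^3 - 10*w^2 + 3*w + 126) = (w^2 - 6*w - 16)/(w^2 - 3*w - 18)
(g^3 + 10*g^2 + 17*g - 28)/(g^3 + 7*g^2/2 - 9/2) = 2*(g^2 + 11*g + 28)/(2*g^2 + 9*g + 9)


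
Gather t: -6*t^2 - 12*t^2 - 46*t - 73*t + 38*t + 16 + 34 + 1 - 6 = -18*t^2 - 81*t + 45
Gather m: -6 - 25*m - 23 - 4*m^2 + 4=-4*m^2 - 25*m - 25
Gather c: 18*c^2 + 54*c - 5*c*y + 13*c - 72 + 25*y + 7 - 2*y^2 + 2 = 18*c^2 + c*(67 - 5*y) - 2*y^2 + 25*y - 63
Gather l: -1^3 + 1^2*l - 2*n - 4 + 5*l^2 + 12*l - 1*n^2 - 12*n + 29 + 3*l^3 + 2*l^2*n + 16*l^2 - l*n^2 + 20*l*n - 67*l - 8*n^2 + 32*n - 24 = 3*l^3 + l^2*(2*n + 21) + l*(-n^2 + 20*n - 54) - 9*n^2 + 18*n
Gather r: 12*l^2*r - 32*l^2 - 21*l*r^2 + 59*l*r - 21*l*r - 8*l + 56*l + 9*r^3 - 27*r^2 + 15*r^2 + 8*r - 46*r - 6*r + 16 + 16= -32*l^2 + 48*l + 9*r^3 + r^2*(-21*l - 12) + r*(12*l^2 + 38*l - 44) + 32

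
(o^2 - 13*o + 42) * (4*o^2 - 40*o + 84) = 4*o^4 - 92*o^3 + 772*o^2 - 2772*o + 3528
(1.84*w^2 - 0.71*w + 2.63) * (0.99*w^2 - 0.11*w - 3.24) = 1.8216*w^4 - 0.9053*w^3 - 3.2798*w^2 + 2.0111*w - 8.5212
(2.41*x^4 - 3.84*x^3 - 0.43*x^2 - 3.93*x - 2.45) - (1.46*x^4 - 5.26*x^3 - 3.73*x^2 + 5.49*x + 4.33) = 0.95*x^4 + 1.42*x^3 + 3.3*x^2 - 9.42*x - 6.78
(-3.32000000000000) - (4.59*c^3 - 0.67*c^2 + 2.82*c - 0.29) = -4.59*c^3 + 0.67*c^2 - 2.82*c - 3.03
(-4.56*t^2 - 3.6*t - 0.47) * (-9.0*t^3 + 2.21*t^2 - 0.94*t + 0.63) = 41.04*t^5 + 22.3224*t^4 + 0.560399999999999*t^3 - 0.5275*t^2 - 1.8262*t - 0.2961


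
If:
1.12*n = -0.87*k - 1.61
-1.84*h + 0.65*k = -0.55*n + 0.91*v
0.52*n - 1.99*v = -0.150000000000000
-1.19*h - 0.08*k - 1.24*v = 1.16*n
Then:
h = -0.93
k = -2.93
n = 0.84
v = 0.30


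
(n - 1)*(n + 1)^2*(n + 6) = n^4 + 7*n^3 + 5*n^2 - 7*n - 6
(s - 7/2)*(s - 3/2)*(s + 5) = s^3 - 79*s/4 + 105/4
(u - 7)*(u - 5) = u^2 - 12*u + 35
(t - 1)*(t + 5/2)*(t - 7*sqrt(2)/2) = t^3 - 7*sqrt(2)*t^2/2 + 3*t^2/2 - 21*sqrt(2)*t/4 - 5*t/2 + 35*sqrt(2)/4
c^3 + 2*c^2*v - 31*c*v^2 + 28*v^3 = (c - 4*v)*(c - v)*(c + 7*v)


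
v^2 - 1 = (v - 1)*(v + 1)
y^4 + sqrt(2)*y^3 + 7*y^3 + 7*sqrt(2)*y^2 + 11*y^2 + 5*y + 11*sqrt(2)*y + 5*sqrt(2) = (y + 1)^2*(y + 5)*(y + sqrt(2))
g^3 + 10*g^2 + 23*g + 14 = (g + 1)*(g + 2)*(g + 7)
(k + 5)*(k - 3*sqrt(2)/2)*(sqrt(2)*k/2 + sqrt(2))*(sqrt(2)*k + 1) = k^4 - sqrt(2)*k^3 + 7*k^3 - 7*sqrt(2)*k^2 + 17*k^2/2 - 10*sqrt(2)*k - 21*k/2 - 15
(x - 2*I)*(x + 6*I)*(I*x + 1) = I*x^3 - 3*x^2 + 16*I*x + 12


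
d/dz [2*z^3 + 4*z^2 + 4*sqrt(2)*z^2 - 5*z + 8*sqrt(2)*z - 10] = 6*z^2 + 8*z + 8*sqrt(2)*z - 5 + 8*sqrt(2)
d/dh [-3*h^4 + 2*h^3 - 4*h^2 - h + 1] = -12*h^3 + 6*h^2 - 8*h - 1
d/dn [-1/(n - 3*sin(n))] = (1 - 3*cos(n))/(n - 3*sin(n))^2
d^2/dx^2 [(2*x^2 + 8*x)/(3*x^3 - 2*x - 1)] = 4*(9*x^6 + 108*x^5 + 18*x^4 + 45*x^3 + 72*x^2 - 7)/(27*x^9 - 54*x^7 - 27*x^6 + 36*x^5 + 36*x^4 + x^3 - 12*x^2 - 6*x - 1)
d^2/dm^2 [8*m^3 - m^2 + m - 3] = 48*m - 2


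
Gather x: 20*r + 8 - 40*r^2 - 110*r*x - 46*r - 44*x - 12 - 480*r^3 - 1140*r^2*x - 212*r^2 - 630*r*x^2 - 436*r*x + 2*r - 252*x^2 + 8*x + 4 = -480*r^3 - 252*r^2 - 24*r + x^2*(-630*r - 252) + x*(-1140*r^2 - 546*r - 36)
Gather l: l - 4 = l - 4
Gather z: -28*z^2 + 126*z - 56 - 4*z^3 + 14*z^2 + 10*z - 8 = -4*z^3 - 14*z^2 + 136*z - 64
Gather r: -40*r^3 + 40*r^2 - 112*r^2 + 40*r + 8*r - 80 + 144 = -40*r^3 - 72*r^2 + 48*r + 64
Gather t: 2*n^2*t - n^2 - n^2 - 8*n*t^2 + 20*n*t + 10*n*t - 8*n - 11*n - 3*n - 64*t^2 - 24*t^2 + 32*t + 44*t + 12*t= -2*n^2 - 22*n + t^2*(-8*n - 88) + t*(2*n^2 + 30*n + 88)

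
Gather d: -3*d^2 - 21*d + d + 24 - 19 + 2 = -3*d^2 - 20*d + 7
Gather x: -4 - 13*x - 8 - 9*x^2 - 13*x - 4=-9*x^2 - 26*x - 16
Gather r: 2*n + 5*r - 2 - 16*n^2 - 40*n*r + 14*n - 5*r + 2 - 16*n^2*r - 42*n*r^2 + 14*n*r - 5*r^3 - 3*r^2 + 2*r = -16*n^2 + 16*n - 5*r^3 + r^2*(-42*n - 3) + r*(-16*n^2 - 26*n + 2)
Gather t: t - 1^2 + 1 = t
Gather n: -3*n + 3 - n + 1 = 4 - 4*n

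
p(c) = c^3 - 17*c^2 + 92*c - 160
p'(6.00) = -4.00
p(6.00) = -4.00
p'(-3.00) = 221.00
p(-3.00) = -616.00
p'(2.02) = 35.56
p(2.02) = -35.28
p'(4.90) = -2.57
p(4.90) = 0.28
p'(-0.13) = 96.47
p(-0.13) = -172.25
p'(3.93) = 4.71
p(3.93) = -0.30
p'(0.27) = 83.04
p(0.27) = -136.38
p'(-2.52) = 196.73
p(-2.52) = -515.80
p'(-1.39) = 145.06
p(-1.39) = -323.41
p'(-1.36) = 143.79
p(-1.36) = -319.08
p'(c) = 3*c^2 - 34*c + 92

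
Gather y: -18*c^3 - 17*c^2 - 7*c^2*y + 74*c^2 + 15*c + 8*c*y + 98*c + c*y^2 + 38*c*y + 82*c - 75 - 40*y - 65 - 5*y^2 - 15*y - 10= -18*c^3 + 57*c^2 + 195*c + y^2*(c - 5) + y*(-7*c^2 + 46*c - 55) - 150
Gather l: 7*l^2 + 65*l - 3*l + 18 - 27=7*l^2 + 62*l - 9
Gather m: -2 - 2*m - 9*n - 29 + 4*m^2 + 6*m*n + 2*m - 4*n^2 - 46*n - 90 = 4*m^2 + 6*m*n - 4*n^2 - 55*n - 121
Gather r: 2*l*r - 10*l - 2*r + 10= -10*l + r*(2*l - 2) + 10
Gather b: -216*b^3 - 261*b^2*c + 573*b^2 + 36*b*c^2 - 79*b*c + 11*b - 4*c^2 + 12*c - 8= -216*b^3 + b^2*(573 - 261*c) + b*(36*c^2 - 79*c + 11) - 4*c^2 + 12*c - 8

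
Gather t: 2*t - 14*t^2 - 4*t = -14*t^2 - 2*t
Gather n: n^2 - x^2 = n^2 - x^2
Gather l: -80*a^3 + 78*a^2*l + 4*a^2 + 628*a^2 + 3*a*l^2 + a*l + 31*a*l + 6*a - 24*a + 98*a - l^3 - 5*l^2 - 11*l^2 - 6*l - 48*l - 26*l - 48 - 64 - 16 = -80*a^3 + 632*a^2 + 80*a - l^3 + l^2*(3*a - 16) + l*(78*a^2 + 32*a - 80) - 128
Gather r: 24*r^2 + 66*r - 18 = 24*r^2 + 66*r - 18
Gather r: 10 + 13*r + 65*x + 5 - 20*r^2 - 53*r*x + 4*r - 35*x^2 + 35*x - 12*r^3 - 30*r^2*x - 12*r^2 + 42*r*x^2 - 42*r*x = -12*r^3 + r^2*(-30*x - 32) + r*(42*x^2 - 95*x + 17) - 35*x^2 + 100*x + 15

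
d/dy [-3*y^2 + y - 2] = 1 - 6*y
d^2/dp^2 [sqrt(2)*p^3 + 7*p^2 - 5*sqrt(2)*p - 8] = 6*sqrt(2)*p + 14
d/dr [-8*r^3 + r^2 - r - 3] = -24*r^2 + 2*r - 1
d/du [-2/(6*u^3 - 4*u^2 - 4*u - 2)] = (9*u^2 - 4*u - 2)/(-3*u^3 + 2*u^2 + 2*u + 1)^2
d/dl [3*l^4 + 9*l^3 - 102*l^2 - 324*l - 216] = 12*l^3 + 27*l^2 - 204*l - 324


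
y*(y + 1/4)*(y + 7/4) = y^3 + 2*y^2 + 7*y/16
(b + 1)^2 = b^2 + 2*b + 1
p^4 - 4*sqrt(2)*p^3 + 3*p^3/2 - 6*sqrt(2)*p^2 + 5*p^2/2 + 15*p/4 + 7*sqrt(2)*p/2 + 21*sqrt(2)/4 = (p + 3/2)*(p - 7*sqrt(2)/2)*(p - sqrt(2))*(p + sqrt(2)/2)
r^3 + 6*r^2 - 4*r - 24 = (r - 2)*(r + 2)*(r + 6)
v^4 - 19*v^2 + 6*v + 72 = (v - 3)^2*(v + 2)*(v + 4)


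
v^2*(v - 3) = v^3 - 3*v^2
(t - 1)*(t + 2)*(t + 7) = t^3 + 8*t^2 + 5*t - 14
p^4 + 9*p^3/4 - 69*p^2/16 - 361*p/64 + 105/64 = (p - 7/4)*(p - 1/4)*(p + 5/4)*(p + 3)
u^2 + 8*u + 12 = (u + 2)*(u + 6)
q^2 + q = q*(q + 1)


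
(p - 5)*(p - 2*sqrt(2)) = p^2 - 5*p - 2*sqrt(2)*p + 10*sqrt(2)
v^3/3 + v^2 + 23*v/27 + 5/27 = (v/3 + 1/3)*(v + 1/3)*(v + 5/3)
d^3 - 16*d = d*(d - 4)*(d + 4)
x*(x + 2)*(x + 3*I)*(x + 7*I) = x^4 + 2*x^3 + 10*I*x^3 - 21*x^2 + 20*I*x^2 - 42*x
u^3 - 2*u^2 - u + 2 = (u - 2)*(u - 1)*(u + 1)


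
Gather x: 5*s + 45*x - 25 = 5*s + 45*x - 25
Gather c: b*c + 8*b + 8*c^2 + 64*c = 8*b + 8*c^2 + c*(b + 64)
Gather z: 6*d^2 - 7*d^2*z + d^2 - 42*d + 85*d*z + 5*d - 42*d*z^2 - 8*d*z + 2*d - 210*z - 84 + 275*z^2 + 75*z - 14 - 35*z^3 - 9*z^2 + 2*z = 7*d^2 - 35*d - 35*z^3 + z^2*(266 - 42*d) + z*(-7*d^2 + 77*d - 133) - 98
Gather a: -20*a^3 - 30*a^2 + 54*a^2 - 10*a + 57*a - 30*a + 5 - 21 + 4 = -20*a^3 + 24*a^2 + 17*a - 12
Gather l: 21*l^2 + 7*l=21*l^2 + 7*l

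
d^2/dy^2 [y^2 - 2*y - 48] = 2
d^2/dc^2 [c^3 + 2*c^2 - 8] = 6*c + 4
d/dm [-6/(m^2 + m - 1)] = 6*(2*m + 1)/(m^2 + m - 1)^2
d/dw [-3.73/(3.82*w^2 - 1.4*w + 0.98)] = (28.4972*w - 5.222)/(3.82*w^2 - 1.4*w + 0.98)^2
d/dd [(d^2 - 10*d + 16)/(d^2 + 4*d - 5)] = 14*(d^2 - 3*d - 1)/(d^4 + 8*d^3 + 6*d^2 - 40*d + 25)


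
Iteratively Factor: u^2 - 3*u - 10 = (u + 2)*(u - 5)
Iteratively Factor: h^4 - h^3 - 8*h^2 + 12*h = (h - 2)*(h^3 + h^2 - 6*h) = h*(h - 2)*(h^2 + h - 6) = h*(h - 2)^2*(h + 3)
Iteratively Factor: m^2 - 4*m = (m)*(m - 4)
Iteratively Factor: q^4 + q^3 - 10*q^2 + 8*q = (q - 1)*(q^3 + 2*q^2 - 8*q) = (q - 2)*(q - 1)*(q^2 + 4*q) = (q - 2)*(q - 1)*(q + 4)*(q)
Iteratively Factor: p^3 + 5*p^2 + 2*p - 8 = (p - 1)*(p^2 + 6*p + 8) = (p - 1)*(p + 2)*(p + 4)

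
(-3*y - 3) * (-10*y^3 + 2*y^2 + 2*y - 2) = 30*y^4 + 24*y^3 - 12*y^2 + 6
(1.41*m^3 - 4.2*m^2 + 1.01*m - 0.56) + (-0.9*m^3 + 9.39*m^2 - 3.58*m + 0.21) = 0.51*m^3 + 5.19*m^2 - 2.57*m - 0.35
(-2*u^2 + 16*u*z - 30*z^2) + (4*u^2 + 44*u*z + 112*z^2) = 2*u^2 + 60*u*z + 82*z^2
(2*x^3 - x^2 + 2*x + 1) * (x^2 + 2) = 2*x^5 - x^4 + 6*x^3 - x^2 + 4*x + 2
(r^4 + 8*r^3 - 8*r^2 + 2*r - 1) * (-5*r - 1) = -5*r^5 - 41*r^4 + 32*r^3 - 2*r^2 + 3*r + 1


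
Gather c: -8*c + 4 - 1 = 3 - 8*c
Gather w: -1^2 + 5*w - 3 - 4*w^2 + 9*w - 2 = -4*w^2 + 14*w - 6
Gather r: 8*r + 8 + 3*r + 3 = 11*r + 11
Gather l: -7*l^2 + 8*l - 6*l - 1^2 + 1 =-7*l^2 + 2*l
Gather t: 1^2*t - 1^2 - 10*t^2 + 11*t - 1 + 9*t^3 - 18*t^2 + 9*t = 9*t^3 - 28*t^2 + 21*t - 2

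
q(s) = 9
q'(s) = 0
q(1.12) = 9.00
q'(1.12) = 0.00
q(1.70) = 9.00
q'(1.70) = 0.00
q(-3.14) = 9.00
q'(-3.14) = 0.00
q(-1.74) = 9.00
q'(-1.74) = 0.00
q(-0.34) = 9.00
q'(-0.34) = 0.00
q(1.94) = 9.00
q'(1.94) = 0.00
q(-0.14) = 9.00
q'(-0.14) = 0.00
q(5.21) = 9.00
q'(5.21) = 0.00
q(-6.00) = 9.00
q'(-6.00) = 0.00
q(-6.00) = 9.00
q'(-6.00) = 0.00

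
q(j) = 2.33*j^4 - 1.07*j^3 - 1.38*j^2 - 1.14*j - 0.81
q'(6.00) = 1879.86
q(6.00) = 2731.23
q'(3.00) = 213.33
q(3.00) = 143.19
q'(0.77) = -0.91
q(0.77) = -2.18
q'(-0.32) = -0.89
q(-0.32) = -0.53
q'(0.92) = 0.86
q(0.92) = -2.19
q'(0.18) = -1.69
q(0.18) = -1.06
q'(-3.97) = -623.93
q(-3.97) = 627.70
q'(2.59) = 132.10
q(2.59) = 73.24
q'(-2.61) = -181.51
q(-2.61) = 119.91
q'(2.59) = 132.10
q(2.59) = 73.24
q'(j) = 9.32*j^3 - 3.21*j^2 - 2.76*j - 1.14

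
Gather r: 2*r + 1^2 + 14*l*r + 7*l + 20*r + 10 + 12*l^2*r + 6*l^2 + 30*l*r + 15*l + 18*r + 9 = 6*l^2 + 22*l + r*(12*l^2 + 44*l + 40) + 20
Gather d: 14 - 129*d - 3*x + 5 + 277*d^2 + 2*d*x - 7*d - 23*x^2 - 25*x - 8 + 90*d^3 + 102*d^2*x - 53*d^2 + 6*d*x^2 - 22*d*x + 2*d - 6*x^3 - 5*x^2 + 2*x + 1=90*d^3 + d^2*(102*x + 224) + d*(6*x^2 - 20*x - 134) - 6*x^3 - 28*x^2 - 26*x + 12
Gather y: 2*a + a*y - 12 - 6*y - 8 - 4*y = 2*a + y*(a - 10) - 20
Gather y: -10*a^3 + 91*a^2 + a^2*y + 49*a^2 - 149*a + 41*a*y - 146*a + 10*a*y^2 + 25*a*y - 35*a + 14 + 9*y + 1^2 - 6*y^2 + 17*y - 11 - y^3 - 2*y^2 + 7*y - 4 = -10*a^3 + 140*a^2 - 330*a - y^3 + y^2*(10*a - 8) + y*(a^2 + 66*a + 33)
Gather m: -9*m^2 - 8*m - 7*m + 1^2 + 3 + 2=-9*m^2 - 15*m + 6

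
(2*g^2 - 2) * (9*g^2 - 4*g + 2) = 18*g^4 - 8*g^3 - 14*g^2 + 8*g - 4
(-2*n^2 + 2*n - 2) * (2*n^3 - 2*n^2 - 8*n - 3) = -4*n^5 + 8*n^4 + 8*n^3 - 6*n^2 + 10*n + 6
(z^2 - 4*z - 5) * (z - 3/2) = z^3 - 11*z^2/2 + z + 15/2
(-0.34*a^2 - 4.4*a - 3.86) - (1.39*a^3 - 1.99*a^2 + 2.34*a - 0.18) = -1.39*a^3 + 1.65*a^2 - 6.74*a - 3.68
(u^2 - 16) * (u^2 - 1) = u^4 - 17*u^2 + 16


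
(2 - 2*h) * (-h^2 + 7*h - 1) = 2*h^3 - 16*h^2 + 16*h - 2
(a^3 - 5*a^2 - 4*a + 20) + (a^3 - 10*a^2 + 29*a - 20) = 2*a^3 - 15*a^2 + 25*a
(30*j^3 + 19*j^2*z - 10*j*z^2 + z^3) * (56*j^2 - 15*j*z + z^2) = 1680*j^5 + 614*j^4*z - 815*j^3*z^2 + 225*j^2*z^3 - 25*j*z^4 + z^5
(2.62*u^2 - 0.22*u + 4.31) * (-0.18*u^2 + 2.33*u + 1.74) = -0.4716*u^4 + 6.1442*u^3 + 3.2704*u^2 + 9.6595*u + 7.4994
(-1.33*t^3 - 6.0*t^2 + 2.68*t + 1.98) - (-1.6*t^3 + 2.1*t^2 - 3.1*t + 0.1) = 0.27*t^3 - 8.1*t^2 + 5.78*t + 1.88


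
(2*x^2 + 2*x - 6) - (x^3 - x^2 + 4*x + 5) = -x^3 + 3*x^2 - 2*x - 11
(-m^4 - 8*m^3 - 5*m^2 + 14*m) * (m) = -m^5 - 8*m^4 - 5*m^3 + 14*m^2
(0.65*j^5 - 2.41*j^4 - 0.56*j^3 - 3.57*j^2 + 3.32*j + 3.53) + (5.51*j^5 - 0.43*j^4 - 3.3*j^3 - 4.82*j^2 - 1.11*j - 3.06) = 6.16*j^5 - 2.84*j^4 - 3.86*j^3 - 8.39*j^2 + 2.21*j + 0.47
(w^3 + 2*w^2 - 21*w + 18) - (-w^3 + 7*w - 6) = 2*w^3 + 2*w^2 - 28*w + 24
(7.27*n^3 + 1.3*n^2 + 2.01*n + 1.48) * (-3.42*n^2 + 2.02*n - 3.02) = -24.8634*n^5 + 10.2394*n^4 - 26.2036*n^3 - 4.9274*n^2 - 3.0806*n - 4.4696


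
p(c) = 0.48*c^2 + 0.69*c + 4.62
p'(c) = 0.96*c + 0.69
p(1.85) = 7.54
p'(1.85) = 2.47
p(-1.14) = 4.46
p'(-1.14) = -0.40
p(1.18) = 6.10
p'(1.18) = 1.82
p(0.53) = 5.12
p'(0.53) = 1.20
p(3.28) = 12.05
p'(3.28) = 3.84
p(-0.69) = 4.37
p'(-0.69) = 0.03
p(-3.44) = 7.93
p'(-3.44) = -2.61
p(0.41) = 4.98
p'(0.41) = 1.08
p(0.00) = 4.62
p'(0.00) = 0.69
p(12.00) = 82.02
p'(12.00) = 12.21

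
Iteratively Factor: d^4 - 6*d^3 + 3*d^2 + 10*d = (d)*(d^3 - 6*d^2 + 3*d + 10) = d*(d - 5)*(d^2 - d - 2) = d*(d - 5)*(d + 1)*(d - 2)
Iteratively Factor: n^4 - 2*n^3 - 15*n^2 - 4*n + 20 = (n - 1)*(n^3 - n^2 - 16*n - 20) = (n - 1)*(n + 2)*(n^2 - 3*n - 10) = (n - 5)*(n - 1)*(n + 2)*(n + 2)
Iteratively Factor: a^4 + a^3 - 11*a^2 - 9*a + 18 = (a + 3)*(a^3 - 2*a^2 - 5*a + 6) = (a - 3)*(a + 3)*(a^2 + a - 2) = (a - 3)*(a + 2)*(a + 3)*(a - 1)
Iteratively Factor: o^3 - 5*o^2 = (o - 5)*(o^2) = o*(o - 5)*(o)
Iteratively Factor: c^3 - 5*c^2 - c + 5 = (c - 1)*(c^2 - 4*c - 5) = (c - 1)*(c + 1)*(c - 5)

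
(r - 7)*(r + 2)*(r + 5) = r^3 - 39*r - 70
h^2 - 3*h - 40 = (h - 8)*(h + 5)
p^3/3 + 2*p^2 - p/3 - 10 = (p/3 + 1)*(p - 2)*(p + 5)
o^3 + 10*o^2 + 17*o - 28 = (o - 1)*(o + 4)*(o + 7)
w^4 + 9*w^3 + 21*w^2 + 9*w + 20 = (w + 4)*(w + 5)*(w - I)*(w + I)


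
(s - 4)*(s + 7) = s^2 + 3*s - 28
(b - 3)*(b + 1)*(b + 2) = b^3 - 7*b - 6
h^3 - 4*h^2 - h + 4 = (h - 4)*(h - 1)*(h + 1)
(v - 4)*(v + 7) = v^2 + 3*v - 28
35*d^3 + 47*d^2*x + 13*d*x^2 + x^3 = (d + x)*(5*d + x)*(7*d + x)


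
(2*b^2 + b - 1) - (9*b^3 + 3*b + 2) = -9*b^3 + 2*b^2 - 2*b - 3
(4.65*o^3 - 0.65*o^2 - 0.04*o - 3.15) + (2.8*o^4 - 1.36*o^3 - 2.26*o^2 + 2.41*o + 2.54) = 2.8*o^4 + 3.29*o^3 - 2.91*o^2 + 2.37*o - 0.61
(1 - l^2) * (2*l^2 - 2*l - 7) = -2*l^4 + 2*l^3 + 9*l^2 - 2*l - 7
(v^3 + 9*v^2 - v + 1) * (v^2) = v^5 + 9*v^4 - v^3 + v^2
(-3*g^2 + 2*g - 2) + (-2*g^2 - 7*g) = -5*g^2 - 5*g - 2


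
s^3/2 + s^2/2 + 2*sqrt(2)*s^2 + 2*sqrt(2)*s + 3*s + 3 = (s/2 + 1/2)*(s + sqrt(2))*(s + 3*sqrt(2))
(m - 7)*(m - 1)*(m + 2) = m^3 - 6*m^2 - 9*m + 14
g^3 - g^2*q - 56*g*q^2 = g*(g - 8*q)*(g + 7*q)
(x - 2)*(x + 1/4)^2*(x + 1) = x^4 - x^3/2 - 39*x^2/16 - 17*x/16 - 1/8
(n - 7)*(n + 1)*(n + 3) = n^3 - 3*n^2 - 25*n - 21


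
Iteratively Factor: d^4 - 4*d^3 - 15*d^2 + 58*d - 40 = (d + 4)*(d^3 - 8*d^2 + 17*d - 10) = (d - 1)*(d + 4)*(d^2 - 7*d + 10) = (d - 5)*(d - 1)*(d + 4)*(d - 2)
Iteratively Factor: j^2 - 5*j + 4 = (j - 4)*(j - 1)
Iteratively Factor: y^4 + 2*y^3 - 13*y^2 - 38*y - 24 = (y + 3)*(y^3 - y^2 - 10*y - 8) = (y + 1)*(y + 3)*(y^2 - 2*y - 8) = (y - 4)*(y + 1)*(y + 3)*(y + 2)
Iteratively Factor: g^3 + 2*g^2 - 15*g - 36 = (g + 3)*(g^2 - g - 12) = (g + 3)^2*(g - 4)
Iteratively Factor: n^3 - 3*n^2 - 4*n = (n - 4)*(n^2 + n) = (n - 4)*(n + 1)*(n)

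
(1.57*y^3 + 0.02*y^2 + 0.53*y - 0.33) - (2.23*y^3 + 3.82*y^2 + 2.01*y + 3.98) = -0.66*y^3 - 3.8*y^2 - 1.48*y - 4.31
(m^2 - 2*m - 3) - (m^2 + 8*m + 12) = -10*m - 15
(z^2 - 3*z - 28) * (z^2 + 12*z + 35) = z^4 + 9*z^3 - 29*z^2 - 441*z - 980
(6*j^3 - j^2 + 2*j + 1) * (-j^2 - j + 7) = -6*j^5 - 5*j^4 + 41*j^3 - 10*j^2 + 13*j + 7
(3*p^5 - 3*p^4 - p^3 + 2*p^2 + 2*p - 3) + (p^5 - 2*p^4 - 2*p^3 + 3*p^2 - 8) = 4*p^5 - 5*p^4 - 3*p^3 + 5*p^2 + 2*p - 11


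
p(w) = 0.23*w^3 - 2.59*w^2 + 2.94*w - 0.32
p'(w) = 0.69*w^2 - 5.18*w + 2.94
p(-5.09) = -112.72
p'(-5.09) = 47.18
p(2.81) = -7.41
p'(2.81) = -6.17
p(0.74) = 0.53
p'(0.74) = -0.52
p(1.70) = -1.68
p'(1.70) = -3.87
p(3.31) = -10.62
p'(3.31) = -6.65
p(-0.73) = -3.94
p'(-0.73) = 7.09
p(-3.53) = -53.09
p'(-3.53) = 29.82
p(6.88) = -27.79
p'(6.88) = -0.04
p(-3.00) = -38.66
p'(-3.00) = 24.69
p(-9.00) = -404.24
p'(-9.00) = 105.45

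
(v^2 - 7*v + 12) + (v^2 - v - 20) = 2*v^2 - 8*v - 8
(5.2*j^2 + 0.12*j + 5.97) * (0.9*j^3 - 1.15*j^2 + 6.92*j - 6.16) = 4.68*j^5 - 5.872*j^4 + 41.219*j^3 - 38.0671*j^2 + 40.5732*j - 36.7752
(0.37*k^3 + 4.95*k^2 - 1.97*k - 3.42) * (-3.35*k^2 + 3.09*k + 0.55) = -1.2395*k^5 - 15.4392*k^4 + 22.0985*k^3 + 8.0922*k^2 - 11.6513*k - 1.881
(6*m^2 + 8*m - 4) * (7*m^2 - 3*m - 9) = 42*m^4 + 38*m^3 - 106*m^2 - 60*m + 36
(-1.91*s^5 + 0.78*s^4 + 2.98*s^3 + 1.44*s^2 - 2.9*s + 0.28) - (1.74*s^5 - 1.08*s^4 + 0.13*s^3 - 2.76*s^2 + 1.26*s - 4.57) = -3.65*s^5 + 1.86*s^4 + 2.85*s^3 + 4.2*s^2 - 4.16*s + 4.85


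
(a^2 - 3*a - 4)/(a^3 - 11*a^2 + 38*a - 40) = (a + 1)/(a^2 - 7*a + 10)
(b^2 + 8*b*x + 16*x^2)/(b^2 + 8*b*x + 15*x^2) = (b^2 + 8*b*x + 16*x^2)/(b^2 + 8*b*x + 15*x^2)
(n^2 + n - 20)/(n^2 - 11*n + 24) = (n^2 + n - 20)/(n^2 - 11*n + 24)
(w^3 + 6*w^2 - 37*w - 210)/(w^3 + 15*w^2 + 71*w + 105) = (w - 6)/(w + 3)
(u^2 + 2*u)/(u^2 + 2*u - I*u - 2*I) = u/(u - I)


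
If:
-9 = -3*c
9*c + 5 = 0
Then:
No Solution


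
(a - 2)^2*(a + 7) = a^3 + 3*a^2 - 24*a + 28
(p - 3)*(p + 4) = p^2 + p - 12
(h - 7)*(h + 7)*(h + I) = h^3 + I*h^2 - 49*h - 49*I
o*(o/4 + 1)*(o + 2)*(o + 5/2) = o^4/4 + 17*o^3/8 + 23*o^2/4 + 5*o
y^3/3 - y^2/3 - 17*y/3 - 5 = (y/3 + 1)*(y - 5)*(y + 1)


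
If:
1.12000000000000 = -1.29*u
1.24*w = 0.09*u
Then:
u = -0.87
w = -0.06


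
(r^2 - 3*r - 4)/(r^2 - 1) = (r - 4)/(r - 1)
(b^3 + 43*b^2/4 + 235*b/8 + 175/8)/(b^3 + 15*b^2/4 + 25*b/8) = (b + 7)/b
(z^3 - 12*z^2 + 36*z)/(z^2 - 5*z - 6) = z*(z - 6)/(z + 1)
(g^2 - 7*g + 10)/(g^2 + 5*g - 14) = (g - 5)/(g + 7)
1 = 1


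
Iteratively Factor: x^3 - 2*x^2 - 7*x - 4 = (x - 4)*(x^2 + 2*x + 1) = (x - 4)*(x + 1)*(x + 1)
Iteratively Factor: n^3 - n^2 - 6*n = (n - 3)*(n^2 + 2*n) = (n - 3)*(n + 2)*(n)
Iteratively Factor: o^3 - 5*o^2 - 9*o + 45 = (o - 5)*(o^2 - 9) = (o - 5)*(o + 3)*(o - 3)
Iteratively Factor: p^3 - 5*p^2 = (p - 5)*(p^2) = p*(p - 5)*(p)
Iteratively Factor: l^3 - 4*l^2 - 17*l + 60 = (l - 5)*(l^2 + l - 12) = (l - 5)*(l + 4)*(l - 3)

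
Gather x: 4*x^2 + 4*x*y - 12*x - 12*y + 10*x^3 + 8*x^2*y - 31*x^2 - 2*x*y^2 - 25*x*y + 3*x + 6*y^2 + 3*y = 10*x^3 + x^2*(8*y - 27) + x*(-2*y^2 - 21*y - 9) + 6*y^2 - 9*y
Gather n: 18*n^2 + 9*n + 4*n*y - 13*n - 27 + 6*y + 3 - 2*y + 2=18*n^2 + n*(4*y - 4) + 4*y - 22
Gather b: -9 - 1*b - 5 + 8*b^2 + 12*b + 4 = 8*b^2 + 11*b - 10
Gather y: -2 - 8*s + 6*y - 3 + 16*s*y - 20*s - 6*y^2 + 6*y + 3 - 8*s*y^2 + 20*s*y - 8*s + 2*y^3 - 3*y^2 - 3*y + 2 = -36*s + 2*y^3 + y^2*(-8*s - 9) + y*(36*s + 9)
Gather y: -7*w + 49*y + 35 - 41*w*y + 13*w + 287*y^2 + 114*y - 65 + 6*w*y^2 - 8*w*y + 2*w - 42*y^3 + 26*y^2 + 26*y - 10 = 8*w - 42*y^3 + y^2*(6*w + 313) + y*(189 - 49*w) - 40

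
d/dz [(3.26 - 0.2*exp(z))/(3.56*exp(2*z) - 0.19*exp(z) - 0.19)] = (0.712*exp(2*z) - 23.2112*exp(z) + 0.6574)*exp(z)/(12.6736*exp(4*z) - 1.3528*exp(3*z) - 1.3167*exp(2*z) + 0.0722*exp(z) + 0.0361)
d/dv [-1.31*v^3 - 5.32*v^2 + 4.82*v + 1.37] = -3.93*v^2 - 10.64*v + 4.82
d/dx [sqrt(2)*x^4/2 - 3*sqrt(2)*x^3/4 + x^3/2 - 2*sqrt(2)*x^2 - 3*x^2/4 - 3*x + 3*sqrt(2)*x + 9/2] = 2*sqrt(2)*x^3 - 9*sqrt(2)*x^2/4 + 3*x^2/2 - 4*sqrt(2)*x - 3*x/2 - 3 + 3*sqrt(2)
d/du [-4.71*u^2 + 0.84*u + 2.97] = 0.84 - 9.42*u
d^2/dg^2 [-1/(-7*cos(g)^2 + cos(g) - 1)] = (196*sin(g)^4 - 71*sin(g)^2 + 109*cos(g)/4 - 21*cos(3*g)/4 - 113)/(7*sin(g)^2 + cos(g) - 8)^3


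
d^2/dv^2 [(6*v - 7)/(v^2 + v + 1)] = 2*((1 - 18*v)*(v^2 + v + 1) + (2*v + 1)^2*(6*v - 7))/(v^2 + v + 1)^3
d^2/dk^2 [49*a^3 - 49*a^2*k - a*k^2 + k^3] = -2*a + 6*k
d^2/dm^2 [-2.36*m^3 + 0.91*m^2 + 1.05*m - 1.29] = 1.82 - 14.16*m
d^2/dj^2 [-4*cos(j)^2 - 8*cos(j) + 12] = 8*cos(j) + 8*cos(2*j)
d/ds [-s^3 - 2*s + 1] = -3*s^2 - 2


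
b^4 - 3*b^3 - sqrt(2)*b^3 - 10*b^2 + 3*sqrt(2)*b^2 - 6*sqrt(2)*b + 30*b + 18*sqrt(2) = (b - 3)*(b - 3*sqrt(2))*(b + sqrt(2))^2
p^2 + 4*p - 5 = (p - 1)*(p + 5)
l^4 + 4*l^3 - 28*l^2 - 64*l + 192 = (l - 4)*(l - 2)*(l + 4)*(l + 6)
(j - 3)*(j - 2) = j^2 - 5*j + 6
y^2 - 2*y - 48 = (y - 8)*(y + 6)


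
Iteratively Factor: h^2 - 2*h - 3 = (h + 1)*(h - 3)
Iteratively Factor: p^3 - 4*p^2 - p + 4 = (p - 4)*(p^2 - 1) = (p - 4)*(p + 1)*(p - 1)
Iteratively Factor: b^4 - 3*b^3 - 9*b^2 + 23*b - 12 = (b - 1)*(b^3 - 2*b^2 - 11*b + 12) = (b - 4)*(b - 1)*(b^2 + 2*b - 3) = (b - 4)*(b - 1)*(b + 3)*(b - 1)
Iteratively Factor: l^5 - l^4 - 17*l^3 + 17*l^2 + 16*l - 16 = (l + 1)*(l^4 - 2*l^3 - 15*l^2 + 32*l - 16) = (l + 1)*(l + 4)*(l^3 - 6*l^2 + 9*l - 4) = (l - 1)*(l + 1)*(l + 4)*(l^2 - 5*l + 4) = (l - 1)^2*(l + 1)*(l + 4)*(l - 4)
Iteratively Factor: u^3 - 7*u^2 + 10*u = (u - 2)*(u^2 - 5*u) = u*(u - 2)*(u - 5)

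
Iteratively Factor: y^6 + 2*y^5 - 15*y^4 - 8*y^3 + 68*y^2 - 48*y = (y - 1)*(y^5 + 3*y^4 - 12*y^3 - 20*y^2 + 48*y) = (y - 1)*(y + 4)*(y^4 - y^3 - 8*y^2 + 12*y) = y*(y - 1)*(y + 4)*(y^3 - y^2 - 8*y + 12) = y*(y - 2)*(y - 1)*(y + 4)*(y^2 + y - 6) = y*(y - 2)^2*(y - 1)*(y + 4)*(y + 3)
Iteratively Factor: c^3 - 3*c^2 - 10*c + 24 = (c - 2)*(c^2 - c - 12) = (c - 2)*(c + 3)*(c - 4)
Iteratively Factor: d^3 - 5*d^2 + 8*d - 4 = (d - 2)*(d^2 - 3*d + 2) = (d - 2)^2*(d - 1)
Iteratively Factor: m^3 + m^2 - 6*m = (m - 2)*(m^2 + 3*m) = m*(m - 2)*(m + 3)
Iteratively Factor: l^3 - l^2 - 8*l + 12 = (l - 2)*(l^2 + l - 6) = (l - 2)*(l + 3)*(l - 2)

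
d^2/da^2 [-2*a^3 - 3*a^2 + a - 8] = -12*a - 6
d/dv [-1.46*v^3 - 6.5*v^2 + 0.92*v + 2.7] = -4.38*v^2 - 13.0*v + 0.92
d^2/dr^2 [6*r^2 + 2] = 12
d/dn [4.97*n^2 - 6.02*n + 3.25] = 9.94*n - 6.02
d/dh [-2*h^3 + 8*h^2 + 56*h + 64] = -6*h^2 + 16*h + 56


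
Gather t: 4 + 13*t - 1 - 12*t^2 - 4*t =-12*t^2 + 9*t + 3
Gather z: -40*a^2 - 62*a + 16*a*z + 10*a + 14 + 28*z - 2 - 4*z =-40*a^2 - 52*a + z*(16*a + 24) + 12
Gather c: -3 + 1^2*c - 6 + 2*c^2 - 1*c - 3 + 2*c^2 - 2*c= 4*c^2 - 2*c - 12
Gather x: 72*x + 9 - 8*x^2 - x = -8*x^2 + 71*x + 9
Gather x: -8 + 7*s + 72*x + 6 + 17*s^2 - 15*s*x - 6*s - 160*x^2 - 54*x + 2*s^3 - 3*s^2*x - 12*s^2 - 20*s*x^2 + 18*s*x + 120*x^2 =2*s^3 + 5*s^2 + s + x^2*(-20*s - 40) + x*(-3*s^2 + 3*s + 18) - 2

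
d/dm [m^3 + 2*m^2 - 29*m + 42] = 3*m^2 + 4*m - 29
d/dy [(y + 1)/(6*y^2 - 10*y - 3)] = (-6*y^2 - 12*y + 7)/(36*y^4 - 120*y^3 + 64*y^2 + 60*y + 9)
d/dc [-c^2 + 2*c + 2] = 2 - 2*c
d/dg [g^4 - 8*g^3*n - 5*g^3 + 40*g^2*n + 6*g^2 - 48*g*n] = 4*g^3 - 24*g^2*n - 15*g^2 + 80*g*n + 12*g - 48*n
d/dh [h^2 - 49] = 2*h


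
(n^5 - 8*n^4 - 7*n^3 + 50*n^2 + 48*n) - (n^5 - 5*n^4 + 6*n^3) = -3*n^4 - 13*n^3 + 50*n^2 + 48*n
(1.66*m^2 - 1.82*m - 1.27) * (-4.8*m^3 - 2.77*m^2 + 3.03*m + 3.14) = -7.968*m^5 + 4.1378*m^4 + 16.1672*m^3 + 3.2157*m^2 - 9.5629*m - 3.9878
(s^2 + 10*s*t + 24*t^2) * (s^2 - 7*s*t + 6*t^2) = s^4 + 3*s^3*t - 40*s^2*t^2 - 108*s*t^3 + 144*t^4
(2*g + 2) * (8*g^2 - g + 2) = 16*g^3 + 14*g^2 + 2*g + 4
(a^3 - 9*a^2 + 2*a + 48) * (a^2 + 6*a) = a^5 - 3*a^4 - 52*a^3 + 60*a^2 + 288*a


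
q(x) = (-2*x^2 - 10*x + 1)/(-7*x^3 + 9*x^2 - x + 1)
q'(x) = (-4*x - 10)/(-7*x^3 + 9*x^2 - x + 1) + (-2*x^2 - 10*x + 1)*(21*x^2 - 18*x + 1)/(-7*x^3 + 9*x^2 - x + 1)^2 = (-14*x^4 - 140*x^3 + 113*x^2 - 22*x - 9)/(49*x^6 - 126*x^5 + 95*x^4 - 32*x^3 + 19*x^2 - 2*x + 1)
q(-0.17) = 1.80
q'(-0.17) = -0.61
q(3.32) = 0.34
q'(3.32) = -0.22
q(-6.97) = -0.01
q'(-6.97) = 0.00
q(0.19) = -0.89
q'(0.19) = -8.53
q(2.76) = 0.52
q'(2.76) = -0.46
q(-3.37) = 0.03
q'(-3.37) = 0.03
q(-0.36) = 1.52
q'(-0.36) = 2.44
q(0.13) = -0.33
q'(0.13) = -10.13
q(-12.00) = -0.01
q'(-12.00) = 0.00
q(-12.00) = -0.01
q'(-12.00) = 0.00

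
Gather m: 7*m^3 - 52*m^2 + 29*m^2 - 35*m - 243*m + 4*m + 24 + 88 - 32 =7*m^3 - 23*m^2 - 274*m + 80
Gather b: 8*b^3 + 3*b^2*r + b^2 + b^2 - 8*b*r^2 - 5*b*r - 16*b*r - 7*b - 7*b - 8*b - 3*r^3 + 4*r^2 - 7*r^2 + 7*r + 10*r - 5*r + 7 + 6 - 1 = 8*b^3 + b^2*(3*r + 2) + b*(-8*r^2 - 21*r - 22) - 3*r^3 - 3*r^2 + 12*r + 12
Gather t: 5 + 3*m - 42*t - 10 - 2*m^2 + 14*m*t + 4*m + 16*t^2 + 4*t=-2*m^2 + 7*m + 16*t^2 + t*(14*m - 38) - 5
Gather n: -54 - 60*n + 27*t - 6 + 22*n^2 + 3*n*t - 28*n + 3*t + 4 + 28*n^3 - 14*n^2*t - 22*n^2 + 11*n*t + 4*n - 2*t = 28*n^3 - 14*n^2*t + n*(14*t - 84) + 28*t - 56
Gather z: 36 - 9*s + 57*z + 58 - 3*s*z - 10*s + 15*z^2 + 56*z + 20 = -19*s + 15*z^2 + z*(113 - 3*s) + 114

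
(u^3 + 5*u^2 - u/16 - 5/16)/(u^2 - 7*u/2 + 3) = (16*u^3 + 80*u^2 - u - 5)/(8*(2*u^2 - 7*u + 6))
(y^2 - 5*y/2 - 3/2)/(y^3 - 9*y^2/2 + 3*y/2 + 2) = (y - 3)/(y^2 - 5*y + 4)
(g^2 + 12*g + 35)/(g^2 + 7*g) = (g + 5)/g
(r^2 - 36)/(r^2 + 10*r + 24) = (r - 6)/(r + 4)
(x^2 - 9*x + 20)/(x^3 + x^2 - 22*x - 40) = (x - 4)/(x^2 + 6*x + 8)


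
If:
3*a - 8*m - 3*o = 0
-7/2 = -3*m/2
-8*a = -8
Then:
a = 1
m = 7/3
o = -47/9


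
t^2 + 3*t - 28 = (t - 4)*(t + 7)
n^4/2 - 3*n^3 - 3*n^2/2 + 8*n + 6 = (n/2 + 1/2)*(n - 6)*(n - 2)*(n + 1)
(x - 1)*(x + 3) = x^2 + 2*x - 3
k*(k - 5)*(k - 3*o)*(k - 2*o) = k^4 - 5*k^3*o - 5*k^3 + 6*k^2*o^2 + 25*k^2*o - 30*k*o^2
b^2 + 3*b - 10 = (b - 2)*(b + 5)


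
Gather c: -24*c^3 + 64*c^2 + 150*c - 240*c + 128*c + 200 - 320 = -24*c^3 + 64*c^2 + 38*c - 120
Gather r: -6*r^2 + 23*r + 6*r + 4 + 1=-6*r^2 + 29*r + 5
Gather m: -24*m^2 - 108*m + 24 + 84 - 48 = -24*m^2 - 108*m + 60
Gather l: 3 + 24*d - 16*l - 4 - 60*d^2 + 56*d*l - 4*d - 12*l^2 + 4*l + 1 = -60*d^2 + 20*d - 12*l^2 + l*(56*d - 12)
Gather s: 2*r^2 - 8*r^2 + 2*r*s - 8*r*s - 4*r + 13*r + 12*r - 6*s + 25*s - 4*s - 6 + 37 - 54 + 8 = -6*r^2 + 21*r + s*(15 - 6*r) - 15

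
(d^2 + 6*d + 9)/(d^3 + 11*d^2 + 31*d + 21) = (d + 3)/(d^2 + 8*d + 7)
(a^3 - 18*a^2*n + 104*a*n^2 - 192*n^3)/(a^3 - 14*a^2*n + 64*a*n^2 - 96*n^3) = (a - 8*n)/(a - 4*n)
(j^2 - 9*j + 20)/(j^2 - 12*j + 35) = (j - 4)/(j - 7)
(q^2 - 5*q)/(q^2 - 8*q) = (q - 5)/(q - 8)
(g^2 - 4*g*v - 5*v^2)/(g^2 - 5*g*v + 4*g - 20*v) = (g + v)/(g + 4)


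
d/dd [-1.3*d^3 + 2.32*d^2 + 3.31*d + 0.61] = -3.9*d^2 + 4.64*d + 3.31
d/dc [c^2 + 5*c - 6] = 2*c + 5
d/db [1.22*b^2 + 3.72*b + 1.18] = 2.44*b + 3.72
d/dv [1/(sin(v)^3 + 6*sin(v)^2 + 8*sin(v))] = (-12*sin(v) + 3*cos(v)^2 - 11)*cos(v)/((sin(v)^2 + 6*sin(v) + 8)^2*sin(v)^2)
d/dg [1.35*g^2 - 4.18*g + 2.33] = 2.7*g - 4.18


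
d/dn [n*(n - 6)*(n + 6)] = 3*n^2 - 36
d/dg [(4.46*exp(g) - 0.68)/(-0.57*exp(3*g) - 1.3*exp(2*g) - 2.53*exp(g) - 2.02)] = (5.0844*exp(3*g) + 4.6352*exp(2*g) - 1.768*exp(g) - 10.7296)*exp(g)/(0.3249*exp(6*g) + 1.482*exp(5*g) + 4.5742*exp(4*g) + 8.8808*exp(3*g) + 11.6529*exp(2*g) + 10.2212*exp(g) + 4.0804)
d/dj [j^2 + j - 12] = 2*j + 1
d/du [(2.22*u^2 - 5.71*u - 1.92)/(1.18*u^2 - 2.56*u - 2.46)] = (1.0546*u^2 - 6.3912*u + 9.1314)/(1.3924*u^4 - 6.0416*u^3 + 0.748000000000001*u^2 + 12.5952*u + 6.0516)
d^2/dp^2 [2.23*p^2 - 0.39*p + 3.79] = 4.46000000000000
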